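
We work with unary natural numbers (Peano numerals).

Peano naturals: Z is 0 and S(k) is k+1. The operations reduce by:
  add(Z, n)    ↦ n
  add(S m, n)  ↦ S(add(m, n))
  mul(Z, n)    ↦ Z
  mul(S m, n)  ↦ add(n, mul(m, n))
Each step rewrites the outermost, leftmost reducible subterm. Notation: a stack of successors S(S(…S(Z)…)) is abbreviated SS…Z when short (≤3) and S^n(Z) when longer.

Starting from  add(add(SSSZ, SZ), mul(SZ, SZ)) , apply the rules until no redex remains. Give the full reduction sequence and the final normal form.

Answer: normal form = S^5(Z)  (in 13 steps)

Derivation:
  start: add(add(SSSZ, SZ), mul(SZ, SZ))
  →1  add(S(add(SSZ, SZ)), mul(SZ, SZ))
  →2  S(add(add(SSZ, SZ), mul(SZ, SZ)))
  →3  S(add(S(add(SZ, SZ)), mul(SZ, SZ)))
  →4  S(S(add(add(SZ, SZ), mul(SZ, SZ))))
  →5  S(S(add(S(add(Z, SZ)), mul(SZ, SZ))))
  →6  S(S(S(add(add(Z, SZ), mul(SZ, SZ)))))
  →7  S(S(S(add(SZ, mul(SZ, SZ)))))
  →8  S(S(S(S(add(Z, mul(SZ, SZ))))))
  →9  S(S(S(S(mul(SZ, SZ)))))
  →10  S(S(S(S(add(SZ, mul(Z, SZ))))))
  →11  S(S(S(S(S(add(Z, mul(Z, SZ)))))))
  →12  S(S(S(S(S(mul(Z, SZ))))))
  →13  S^5(Z)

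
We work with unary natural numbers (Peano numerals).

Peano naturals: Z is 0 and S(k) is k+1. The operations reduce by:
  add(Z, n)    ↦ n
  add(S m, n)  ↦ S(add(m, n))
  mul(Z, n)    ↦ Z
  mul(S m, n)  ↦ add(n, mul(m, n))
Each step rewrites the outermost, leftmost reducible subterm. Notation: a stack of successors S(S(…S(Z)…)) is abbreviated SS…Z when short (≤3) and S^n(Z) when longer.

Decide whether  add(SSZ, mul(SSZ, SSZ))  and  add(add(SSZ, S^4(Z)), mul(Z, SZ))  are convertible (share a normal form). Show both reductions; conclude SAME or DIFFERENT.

Answer: SAME — A ⇓ S^6(Z), B ⇓ S^6(Z)

Derivation:
Term A:
  start: add(SSZ, mul(SSZ, SSZ))
  [1] S(add(SZ, mul(SSZ, SSZ)))
  [2] S(S(add(Z, mul(SSZ, SSZ))))
  [3] S(S(mul(SSZ, SSZ)))
  [4] S(S(add(SSZ, mul(SZ, SSZ))))
  [5] S(S(S(add(SZ, mul(SZ, SSZ)))))
  [6] S(S(S(S(add(Z, mul(SZ, SSZ))))))
  [7] S(S(S(S(mul(SZ, SSZ)))))
  [8] S(S(S(S(add(SSZ, mul(Z, SSZ))))))
  [9] S(S(S(S(S(add(SZ, mul(Z, SSZ)))))))
  [10] S(S(S(S(S(S(add(Z, mul(Z, SSZ))))))))
  [11] S(S(S(S(S(S(mul(Z, SSZ)))))))
  [12] S^6(Z)

Term B:
  start: add(add(SSZ, S^4(Z)), mul(Z, SZ))
  [1] add(S(add(SZ, S^4(Z))), mul(Z, SZ))
  [2] S(add(add(SZ, S^4(Z)), mul(Z, SZ)))
  [3] S(add(S(add(Z, S^4(Z))), mul(Z, SZ)))
  [4] S(S(add(add(Z, S^4(Z)), mul(Z, SZ))))
  [5] S(S(add(S^4(Z), mul(Z, SZ))))
  [6] S(S(S(add(SSSZ, mul(Z, SZ)))))
  [7] S(S(S(S(add(SSZ, mul(Z, SZ))))))
  [8] S(S(S(S(S(add(SZ, mul(Z, SZ)))))))
  [9] S(S(S(S(S(S(add(Z, mul(Z, SZ))))))))
  [10] S(S(S(S(S(S(mul(Z, SZ)))))))
  [11] S^6(Z)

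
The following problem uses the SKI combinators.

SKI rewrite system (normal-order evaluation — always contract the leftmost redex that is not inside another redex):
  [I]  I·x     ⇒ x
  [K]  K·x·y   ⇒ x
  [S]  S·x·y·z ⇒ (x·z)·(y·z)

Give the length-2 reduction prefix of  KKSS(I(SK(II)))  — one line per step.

  start: KKSS(I(SK(II)))
  [1] KS(I(SK(II)))
  [2] S

Answer: after 2 steps: S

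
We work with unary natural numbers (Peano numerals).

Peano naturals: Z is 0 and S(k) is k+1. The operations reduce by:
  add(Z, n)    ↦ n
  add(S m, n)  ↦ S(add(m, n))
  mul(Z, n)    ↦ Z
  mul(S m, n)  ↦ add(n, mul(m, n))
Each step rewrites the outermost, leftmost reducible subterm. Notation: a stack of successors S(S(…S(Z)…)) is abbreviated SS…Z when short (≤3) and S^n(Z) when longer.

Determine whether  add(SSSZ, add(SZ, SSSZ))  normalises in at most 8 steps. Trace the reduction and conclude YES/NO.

Answer: YES — reaches normal form S^7(Z) in 6 ≤ 8 steps

Reduction:
  start: add(SSSZ, add(SZ, SSSZ))
  step 1: S(add(SSZ, add(SZ, SSSZ)))
  step 2: S(S(add(SZ, add(SZ, SSSZ))))
  step 3: S(S(S(add(Z, add(SZ, SSSZ)))))
  step 4: S(S(S(add(SZ, SSSZ))))
  step 5: S(S(S(S(add(Z, SSSZ)))))
  step 6: S^7(Z)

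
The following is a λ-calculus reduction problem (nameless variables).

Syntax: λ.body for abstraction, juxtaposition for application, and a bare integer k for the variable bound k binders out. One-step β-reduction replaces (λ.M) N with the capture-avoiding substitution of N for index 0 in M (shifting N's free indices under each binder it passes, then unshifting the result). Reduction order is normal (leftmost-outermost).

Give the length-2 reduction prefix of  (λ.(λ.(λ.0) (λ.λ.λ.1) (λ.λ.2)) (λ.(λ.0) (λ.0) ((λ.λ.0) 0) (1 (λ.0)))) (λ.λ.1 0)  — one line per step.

  start: (λ.(λ.(λ.0) (λ.λ.λ.1) (λ.λ.2)) (λ.(λ.0) (λ.0) ((λ.λ.0) 0) (1 (λ.0)))) (λ.λ.1 0)
  →1  (λ.(λ.0) (λ.λ.λ.1) (λ.λ.2)) (λ.(λ.0) (λ.0) ((λ.λ.0) 0) ((λ.λ.1 0) (λ.0)))
  →2  (λ.0) (λ.λ.λ.1) (λ.λ.λ.(λ.0) (λ.0) ((λ.λ.0) 0) ((λ.λ.1 0) (λ.0)))

Answer: after 2 steps: (λ.0) (λ.λ.λ.1) (λ.λ.λ.(λ.0) (λ.0) ((λ.λ.0) 0) ((λ.λ.1 0) (λ.0)))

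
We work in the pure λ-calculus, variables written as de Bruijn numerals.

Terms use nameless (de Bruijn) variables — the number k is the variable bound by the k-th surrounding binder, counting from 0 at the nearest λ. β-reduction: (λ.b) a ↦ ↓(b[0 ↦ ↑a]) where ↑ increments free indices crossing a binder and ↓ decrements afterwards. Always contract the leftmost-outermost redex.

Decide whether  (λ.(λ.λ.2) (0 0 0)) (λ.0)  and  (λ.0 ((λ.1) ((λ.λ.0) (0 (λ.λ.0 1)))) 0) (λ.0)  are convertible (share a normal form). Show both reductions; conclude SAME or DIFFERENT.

Answer: DIFFERENT — A ⇓ λ.λ.0, B ⇓ λ.0

Reduction:
Term A:
  start: (λ.(λ.λ.2) (0 0 0)) (λ.0)
  →1  (λ.λ.λ.0) ((λ.0) (λ.0) (λ.0))
  →2  λ.λ.0

Term B:
  start: (λ.0 ((λ.1) ((λ.λ.0) (0 (λ.λ.0 1)))) 0) (λ.0)
  →1  (λ.0) ((λ.λ.0) ((λ.λ.0) ((λ.0) (λ.λ.0 1)))) (λ.0)
  →2  (λ.λ.0) ((λ.λ.0) ((λ.0) (λ.λ.0 1))) (λ.0)
  →3  (λ.0) (λ.0)
  →4  λ.0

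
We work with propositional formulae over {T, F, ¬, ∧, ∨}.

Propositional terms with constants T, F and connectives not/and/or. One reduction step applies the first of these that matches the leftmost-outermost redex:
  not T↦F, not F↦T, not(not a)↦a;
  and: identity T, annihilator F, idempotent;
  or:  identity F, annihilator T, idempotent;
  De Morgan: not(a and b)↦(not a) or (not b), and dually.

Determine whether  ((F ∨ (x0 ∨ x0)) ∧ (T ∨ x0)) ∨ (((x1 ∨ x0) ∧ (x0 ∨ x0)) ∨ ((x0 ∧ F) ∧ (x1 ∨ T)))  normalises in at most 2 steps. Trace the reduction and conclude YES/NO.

  start: ((F ∨ (x0 ∨ x0)) ∧ (T ∨ x0)) ∨ (((x1 ∨ x0) ∧ (x0 ∨ x0)) ∨ ((x0 ∧ F) ∧ (x1 ∨ T)))
  [1] ((x0 ∨ x0) ∧ (T ∨ x0)) ∨ (((x1 ∨ x0) ∧ (x0 ∨ x0)) ∨ ((x0 ∧ F) ∧ (x1 ∨ T)))
  [2] (x0 ∧ (T ∨ x0)) ∨ (((x1 ∨ x0) ∧ (x0 ∨ x0)) ∨ ((x0 ∧ F) ∧ (x1 ∨ T)))

Answer: NO — after 2 steps the term is (x0 ∧ (T ∨ x0)) ∨ (((x1 ∨ x0) ∧ (x0 ∨ x0)) ∨ ((x0 ∧ F) ∧ (x1 ∨ T))), not yet normal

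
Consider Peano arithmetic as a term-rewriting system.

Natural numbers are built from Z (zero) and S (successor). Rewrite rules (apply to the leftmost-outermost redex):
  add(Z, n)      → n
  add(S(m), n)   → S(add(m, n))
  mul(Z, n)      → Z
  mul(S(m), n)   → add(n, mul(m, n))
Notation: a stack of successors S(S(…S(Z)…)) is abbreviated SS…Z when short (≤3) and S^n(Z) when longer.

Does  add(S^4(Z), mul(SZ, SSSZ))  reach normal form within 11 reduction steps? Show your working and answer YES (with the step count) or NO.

  start: add(S^4(Z), mul(SZ, SSSZ))
  step 1: S(add(SSSZ, mul(SZ, SSSZ)))
  step 2: S(S(add(SSZ, mul(SZ, SSSZ))))
  step 3: S(S(S(add(SZ, mul(SZ, SSSZ)))))
  step 4: S(S(S(S(add(Z, mul(SZ, SSSZ))))))
  step 5: S(S(S(S(mul(SZ, SSSZ)))))
  step 6: S(S(S(S(add(SSSZ, mul(Z, SSSZ))))))
  step 7: S(S(S(S(S(add(SSZ, mul(Z, SSSZ)))))))
  step 8: S(S(S(S(S(S(add(SZ, mul(Z, SSSZ))))))))
  step 9: S(S(S(S(S(S(S(add(Z, mul(Z, SSSZ)))))))))
  step 10: S(S(S(S(S(S(S(mul(Z, SSSZ))))))))
  step 11: S^7(Z)

Answer: YES — reaches normal form S^7(Z) in 11 ≤ 11 steps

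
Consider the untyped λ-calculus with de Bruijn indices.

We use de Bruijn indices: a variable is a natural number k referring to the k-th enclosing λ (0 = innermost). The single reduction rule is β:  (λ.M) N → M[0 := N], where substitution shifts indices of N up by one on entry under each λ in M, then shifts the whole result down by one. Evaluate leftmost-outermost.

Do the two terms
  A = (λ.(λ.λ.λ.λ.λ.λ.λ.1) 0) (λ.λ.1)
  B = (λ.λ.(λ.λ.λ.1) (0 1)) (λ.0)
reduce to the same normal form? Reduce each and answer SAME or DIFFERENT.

Term A:
  start: (λ.(λ.λ.λ.λ.λ.λ.λ.1) 0) (λ.λ.1)
  step 1: (λ.λ.λ.λ.λ.λ.λ.1) (λ.λ.1)
  step 2: λ.λ.λ.λ.λ.λ.1

Term B:
  start: (λ.λ.(λ.λ.λ.1) (0 1)) (λ.0)
  step 1: λ.(λ.λ.λ.1) (0 (λ.0))
  step 2: λ.λ.λ.1

Answer: DIFFERENT — A ⇓ λ.λ.λ.λ.λ.λ.1, B ⇓ λ.λ.λ.1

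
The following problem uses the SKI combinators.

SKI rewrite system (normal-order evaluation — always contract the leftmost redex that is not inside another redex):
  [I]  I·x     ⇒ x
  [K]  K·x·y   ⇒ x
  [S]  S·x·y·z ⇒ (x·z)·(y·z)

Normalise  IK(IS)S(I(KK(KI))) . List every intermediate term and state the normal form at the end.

Answer: normal form = SK  (in 5 steps)

Derivation:
  start: IK(IS)S(I(KK(KI)))
  step 1: K(IS)S(I(KK(KI)))
  step 2: IS(I(KK(KI)))
  step 3: S(I(KK(KI)))
  step 4: S(KK(KI))
  step 5: SK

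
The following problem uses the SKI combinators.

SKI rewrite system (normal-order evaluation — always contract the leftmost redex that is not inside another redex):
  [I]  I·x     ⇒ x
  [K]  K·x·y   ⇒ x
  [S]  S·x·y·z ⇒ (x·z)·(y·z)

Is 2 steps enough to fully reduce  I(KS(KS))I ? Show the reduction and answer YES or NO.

Answer: YES — reaches normal form SI in 2 ≤ 2 steps

Reduction:
  start: I(KS(KS))I
  step 1: KS(KS)I
  step 2: SI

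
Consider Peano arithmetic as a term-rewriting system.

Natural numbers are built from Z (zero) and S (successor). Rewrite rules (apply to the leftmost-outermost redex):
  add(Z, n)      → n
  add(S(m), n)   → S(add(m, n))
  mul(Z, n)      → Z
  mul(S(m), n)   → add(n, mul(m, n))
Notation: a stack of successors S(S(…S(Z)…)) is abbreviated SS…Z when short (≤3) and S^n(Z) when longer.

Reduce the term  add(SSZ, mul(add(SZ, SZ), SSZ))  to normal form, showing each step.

Answer: normal form = S^6(Z)  (in 14 steps)

Derivation:
  start: add(SSZ, mul(add(SZ, SZ), SSZ))
  →1  S(add(SZ, mul(add(SZ, SZ), SSZ)))
  →2  S(S(add(Z, mul(add(SZ, SZ), SSZ))))
  →3  S(S(mul(add(SZ, SZ), SSZ)))
  →4  S(S(mul(S(add(Z, SZ)), SSZ)))
  →5  S(S(add(SSZ, mul(add(Z, SZ), SSZ))))
  →6  S(S(S(add(SZ, mul(add(Z, SZ), SSZ)))))
  →7  S(S(S(S(add(Z, mul(add(Z, SZ), SSZ))))))
  →8  S(S(S(S(mul(add(Z, SZ), SSZ)))))
  →9  S(S(S(S(mul(SZ, SSZ)))))
  →10  S(S(S(S(add(SSZ, mul(Z, SSZ))))))
  →11  S(S(S(S(S(add(SZ, mul(Z, SSZ)))))))
  →12  S(S(S(S(S(S(add(Z, mul(Z, SSZ))))))))
  →13  S(S(S(S(S(S(mul(Z, SSZ)))))))
  →14  S^6(Z)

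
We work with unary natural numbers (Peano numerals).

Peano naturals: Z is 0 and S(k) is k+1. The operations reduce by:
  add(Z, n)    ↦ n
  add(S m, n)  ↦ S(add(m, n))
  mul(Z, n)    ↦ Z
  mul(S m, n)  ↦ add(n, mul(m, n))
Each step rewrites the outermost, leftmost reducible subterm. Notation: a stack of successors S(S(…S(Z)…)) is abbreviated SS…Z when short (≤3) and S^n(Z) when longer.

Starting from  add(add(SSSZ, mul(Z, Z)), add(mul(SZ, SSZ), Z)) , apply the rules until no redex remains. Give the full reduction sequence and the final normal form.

  start: add(add(SSSZ, mul(Z, Z)), add(mul(SZ, SSZ), Z))
  step 1: add(S(add(SSZ, mul(Z, Z))), add(mul(SZ, SSZ), Z))
  step 2: S(add(add(SSZ, mul(Z, Z)), add(mul(SZ, SSZ), Z)))
  step 3: S(add(S(add(SZ, mul(Z, Z))), add(mul(SZ, SSZ), Z)))
  step 4: S(S(add(add(SZ, mul(Z, Z)), add(mul(SZ, SSZ), Z))))
  step 5: S(S(add(S(add(Z, mul(Z, Z))), add(mul(SZ, SSZ), Z))))
  step 6: S(S(S(add(add(Z, mul(Z, Z)), add(mul(SZ, SSZ), Z)))))
  step 7: S(S(S(add(mul(Z, Z), add(mul(SZ, SSZ), Z)))))
  step 8: S(S(S(add(Z, add(mul(SZ, SSZ), Z)))))
  step 9: S(S(S(add(mul(SZ, SSZ), Z))))
  step 10: S(S(S(add(add(SSZ, mul(Z, SSZ)), Z))))
  step 11: S(S(S(add(S(add(SZ, mul(Z, SSZ))), Z))))
  step 12: S(S(S(S(add(add(SZ, mul(Z, SSZ)), Z)))))
  step 13: S(S(S(S(add(S(add(Z, mul(Z, SSZ))), Z)))))
  step 14: S(S(S(S(S(add(add(Z, mul(Z, SSZ)), Z))))))
  step 15: S(S(S(S(S(add(mul(Z, SSZ), Z))))))
  step 16: S(S(S(S(S(add(Z, Z))))))
  step 17: S^5(Z)

Answer: normal form = S^5(Z)  (in 17 steps)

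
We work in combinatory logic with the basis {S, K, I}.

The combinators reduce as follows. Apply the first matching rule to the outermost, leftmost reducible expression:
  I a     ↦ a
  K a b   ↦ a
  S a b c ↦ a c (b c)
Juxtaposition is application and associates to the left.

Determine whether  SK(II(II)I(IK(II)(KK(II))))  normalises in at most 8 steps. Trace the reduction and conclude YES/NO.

  start: SK(II(II)I(IK(II)(KK(II))))
  step 1: SK(I(II)I(IK(II)(KK(II))))
  step 2: SK(III(IK(II)(KK(II))))
  step 3: SK(II(IK(II)(KK(II))))
  step 4: SK(I(IK(II)(KK(II))))
  step 5: SK(IK(II)(KK(II)))
  step 6: SK(K(II)(KK(II)))
  step 7: SK(II)
  step 8: SKI

Answer: YES — reaches normal form SKI in 8 ≤ 8 steps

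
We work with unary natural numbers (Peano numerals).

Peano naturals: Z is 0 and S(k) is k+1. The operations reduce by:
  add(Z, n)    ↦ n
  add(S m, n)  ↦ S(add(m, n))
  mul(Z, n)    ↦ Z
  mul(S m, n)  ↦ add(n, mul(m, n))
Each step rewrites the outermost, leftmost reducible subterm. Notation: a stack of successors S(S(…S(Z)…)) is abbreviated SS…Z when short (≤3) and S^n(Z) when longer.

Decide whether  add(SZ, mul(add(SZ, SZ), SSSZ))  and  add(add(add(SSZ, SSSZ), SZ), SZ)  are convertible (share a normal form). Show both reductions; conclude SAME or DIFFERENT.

Term A:
  start: add(SZ, mul(add(SZ, SZ), SSSZ))
  step 1: S(add(Z, mul(add(SZ, SZ), SSSZ)))
  step 2: S(mul(add(SZ, SZ), SSSZ))
  step 3: S(mul(S(add(Z, SZ)), SSSZ))
  step 4: S(add(SSSZ, mul(add(Z, SZ), SSSZ)))
  step 5: S(S(add(SSZ, mul(add(Z, SZ), SSSZ))))
  step 6: S(S(S(add(SZ, mul(add(Z, SZ), SSSZ)))))
  step 7: S(S(S(S(add(Z, mul(add(Z, SZ), SSSZ))))))
  step 8: S(S(S(S(mul(add(Z, SZ), SSSZ)))))
  step 9: S(S(S(S(mul(SZ, SSSZ)))))
  step 10: S(S(S(S(add(SSSZ, mul(Z, SSSZ))))))
  step 11: S(S(S(S(S(add(SSZ, mul(Z, SSSZ)))))))
  step 12: S(S(S(S(S(S(add(SZ, mul(Z, SSSZ))))))))
  step 13: S(S(S(S(S(S(S(add(Z, mul(Z, SSSZ)))))))))
  step 14: S(S(S(S(S(S(S(mul(Z, SSSZ))))))))
  step 15: S^7(Z)

Term B:
  start: add(add(add(SSZ, SSSZ), SZ), SZ)
  step 1: add(add(S(add(SZ, SSSZ)), SZ), SZ)
  step 2: add(S(add(add(SZ, SSSZ), SZ)), SZ)
  step 3: S(add(add(add(SZ, SSSZ), SZ), SZ))
  step 4: S(add(add(S(add(Z, SSSZ)), SZ), SZ))
  step 5: S(add(S(add(add(Z, SSSZ), SZ)), SZ))
  step 6: S(S(add(add(add(Z, SSSZ), SZ), SZ)))
  step 7: S(S(add(add(SSSZ, SZ), SZ)))
  step 8: S(S(add(S(add(SSZ, SZ)), SZ)))
  step 9: S(S(S(add(add(SSZ, SZ), SZ))))
  step 10: S(S(S(add(S(add(SZ, SZ)), SZ))))
  step 11: S(S(S(S(add(add(SZ, SZ), SZ)))))
  step 12: S(S(S(S(add(S(add(Z, SZ)), SZ)))))
  step 13: S(S(S(S(S(add(add(Z, SZ), SZ))))))
  step 14: S(S(S(S(S(add(SZ, SZ))))))
  step 15: S(S(S(S(S(S(add(Z, SZ)))))))
  step 16: S^7(Z)

Answer: SAME — A ⇓ S^7(Z), B ⇓ S^7(Z)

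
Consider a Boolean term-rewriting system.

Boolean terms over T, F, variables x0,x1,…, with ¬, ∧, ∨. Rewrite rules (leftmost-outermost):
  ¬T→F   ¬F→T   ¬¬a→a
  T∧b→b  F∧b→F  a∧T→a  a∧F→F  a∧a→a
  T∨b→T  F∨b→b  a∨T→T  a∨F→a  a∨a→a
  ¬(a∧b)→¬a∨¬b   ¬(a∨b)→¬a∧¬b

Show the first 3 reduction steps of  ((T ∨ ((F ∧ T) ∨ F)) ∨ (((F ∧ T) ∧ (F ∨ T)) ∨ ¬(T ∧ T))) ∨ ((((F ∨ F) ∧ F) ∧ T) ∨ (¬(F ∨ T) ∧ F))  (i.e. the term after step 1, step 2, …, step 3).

Answer: after 3 steps: T

Working:
  start: ((T ∨ ((F ∧ T) ∨ F)) ∨ (((F ∧ T) ∧ (F ∨ T)) ∨ ¬(T ∧ T))) ∨ ((((F ∨ F) ∧ F) ∧ T) ∨ (¬(F ∨ T) ∧ F))
  →1  (T ∨ (((F ∧ T) ∧ (F ∨ T)) ∨ ¬(T ∧ T))) ∨ ((((F ∨ F) ∧ F) ∧ T) ∨ (¬(F ∨ T) ∧ F))
  →2  T ∨ ((((F ∨ F) ∧ F) ∧ T) ∨ (¬(F ∨ T) ∧ F))
  →3  T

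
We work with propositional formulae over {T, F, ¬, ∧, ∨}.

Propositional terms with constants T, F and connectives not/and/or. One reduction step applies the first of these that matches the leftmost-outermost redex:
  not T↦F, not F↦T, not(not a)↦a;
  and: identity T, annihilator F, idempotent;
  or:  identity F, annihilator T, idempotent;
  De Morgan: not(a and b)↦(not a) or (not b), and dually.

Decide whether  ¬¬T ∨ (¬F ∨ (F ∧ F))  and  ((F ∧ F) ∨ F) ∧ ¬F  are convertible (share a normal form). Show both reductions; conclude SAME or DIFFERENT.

Answer: DIFFERENT — A ⇓ T, B ⇓ F

Working:
Term A:
  start: ¬¬T ∨ (¬F ∨ (F ∧ F))
  step 1: T ∨ (¬F ∨ (F ∧ F))
  step 2: T

Term B:
  start: ((F ∧ F) ∨ F) ∧ ¬F
  step 1: (F ∧ F) ∧ ¬F
  step 2: F ∧ ¬F
  step 3: F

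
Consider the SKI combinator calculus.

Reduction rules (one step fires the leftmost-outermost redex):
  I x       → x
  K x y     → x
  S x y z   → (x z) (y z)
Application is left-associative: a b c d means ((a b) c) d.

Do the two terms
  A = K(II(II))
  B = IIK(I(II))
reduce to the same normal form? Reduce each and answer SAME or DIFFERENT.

Term A:
  start: K(II(II))
  →1  K(I(II))
  →2  K(II)
  →3  KI

Term B:
  start: IIK(I(II))
  →1  IK(I(II))
  →2  K(I(II))
  →3  K(II)
  →4  KI

Answer: SAME — A ⇓ KI, B ⇓ KI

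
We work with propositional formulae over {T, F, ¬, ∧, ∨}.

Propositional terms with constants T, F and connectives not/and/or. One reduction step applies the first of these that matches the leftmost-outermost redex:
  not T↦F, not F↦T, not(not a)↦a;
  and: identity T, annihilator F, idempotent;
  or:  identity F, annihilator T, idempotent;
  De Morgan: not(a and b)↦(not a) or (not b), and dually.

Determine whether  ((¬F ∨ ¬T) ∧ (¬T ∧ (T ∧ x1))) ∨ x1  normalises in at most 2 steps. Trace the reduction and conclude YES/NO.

  start: ((¬F ∨ ¬T) ∧ (¬T ∧ (T ∧ x1))) ∨ x1
  →1  ((T ∨ ¬T) ∧ (¬T ∧ (T ∧ x1))) ∨ x1
  →2  (T ∧ (¬T ∧ (T ∧ x1))) ∨ x1

Answer: NO — after 2 steps the term is (T ∧ (¬T ∧ (T ∧ x1))) ∨ x1, not yet normal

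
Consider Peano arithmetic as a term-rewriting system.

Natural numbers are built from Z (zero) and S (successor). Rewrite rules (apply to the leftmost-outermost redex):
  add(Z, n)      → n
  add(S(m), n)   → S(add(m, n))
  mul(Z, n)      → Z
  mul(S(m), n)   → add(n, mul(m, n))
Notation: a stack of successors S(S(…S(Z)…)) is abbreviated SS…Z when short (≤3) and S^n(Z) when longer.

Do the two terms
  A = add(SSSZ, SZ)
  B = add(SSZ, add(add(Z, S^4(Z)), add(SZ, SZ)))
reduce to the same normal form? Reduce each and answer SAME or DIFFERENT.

Answer: DIFFERENT — A ⇓ S^4(Z), B ⇓ S^8(Z)

Reduction:
Term A:
  start: add(SSSZ, SZ)
  step 1: S(add(SSZ, SZ))
  step 2: S(S(add(SZ, SZ)))
  step 3: S(S(S(add(Z, SZ))))
  step 4: S^4(Z)

Term B:
  start: add(SSZ, add(add(Z, S^4(Z)), add(SZ, SZ)))
  step 1: S(add(SZ, add(add(Z, S^4(Z)), add(SZ, SZ))))
  step 2: S(S(add(Z, add(add(Z, S^4(Z)), add(SZ, SZ)))))
  step 3: S(S(add(add(Z, S^4(Z)), add(SZ, SZ))))
  step 4: S(S(add(S^4(Z), add(SZ, SZ))))
  step 5: S(S(S(add(SSSZ, add(SZ, SZ)))))
  step 6: S(S(S(S(add(SSZ, add(SZ, SZ))))))
  step 7: S(S(S(S(S(add(SZ, add(SZ, SZ)))))))
  step 8: S(S(S(S(S(S(add(Z, add(SZ, SZ))))))))
  step 9: S(S(S(S(S(S(add(SZ, SZ)))))))
  step 10: S(S(S(S(S(S(S(add(Z, SZ))))))))
  step 11: S^8(Z)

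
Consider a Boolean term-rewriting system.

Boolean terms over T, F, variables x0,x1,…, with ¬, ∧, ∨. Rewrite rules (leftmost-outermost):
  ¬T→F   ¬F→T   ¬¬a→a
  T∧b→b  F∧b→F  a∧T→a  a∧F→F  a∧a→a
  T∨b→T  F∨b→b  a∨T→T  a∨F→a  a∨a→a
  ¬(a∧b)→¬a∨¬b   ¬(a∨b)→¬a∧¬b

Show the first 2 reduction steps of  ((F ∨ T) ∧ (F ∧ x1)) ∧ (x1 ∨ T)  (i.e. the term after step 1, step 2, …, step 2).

  start: ((F ∨ T) ∧ (F ∧ x1)) ∧ (x1 ∨ T)
  →1  (T ∧ (F ∧ x1)) ∧ (x1 ∨ T)
  →2  (F ∧ x1) ∧ (x1 ∨ T)

Answer: after 2 steps: (F ∧ x1) ∧ (x1 ∨ T)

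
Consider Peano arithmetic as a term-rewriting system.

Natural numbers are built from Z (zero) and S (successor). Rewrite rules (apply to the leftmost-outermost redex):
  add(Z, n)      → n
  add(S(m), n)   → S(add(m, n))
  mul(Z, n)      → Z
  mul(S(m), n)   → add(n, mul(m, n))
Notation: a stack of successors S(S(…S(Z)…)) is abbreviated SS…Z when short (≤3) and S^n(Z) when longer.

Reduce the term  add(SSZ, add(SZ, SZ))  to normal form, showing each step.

  start: add(SSZ, add(SZ, SZ))
  [1] S(add(SZ, add(SZ, SZ)))
  [2] S(S(add(Z, add(SZ, SZ))))
  [3] S(S(add(SZ, SZ)))
  [4] S(S(S(add(Z, SZ))))
  [5] S^4(Z)

Answer: normal form = S^4(Z)  (in 5 steps)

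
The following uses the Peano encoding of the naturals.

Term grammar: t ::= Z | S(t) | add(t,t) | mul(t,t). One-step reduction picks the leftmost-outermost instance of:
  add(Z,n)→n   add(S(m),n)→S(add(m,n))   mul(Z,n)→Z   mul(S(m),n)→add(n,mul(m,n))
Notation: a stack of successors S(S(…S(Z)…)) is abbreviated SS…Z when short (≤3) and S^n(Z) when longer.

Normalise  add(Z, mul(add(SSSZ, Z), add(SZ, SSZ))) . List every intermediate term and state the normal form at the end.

  start: add(Z, mul(add(SSSZ, Z), add(SZ, SSZ)))
  step 1: mul(add(SSSZ, Z), add(SZ, SSZ))
  step 2: mul(S(add(SSZ, Z)), add(SZ, SSZ))
  step 3: add(add(SZ, SSZ), mul(add(SSZ, Z), add(SZ, SSZ)))
  step 4: add(S(add(Z, SSZ)), mul(add(SSZ, Z), add(SZ, SSZ)))
  step 5: S(add(add(Z, SSZ), mul(add(SSZ, Z), add(SZ, SSZ))))
  step 6: S(add(SSZ, mul(add(SSZ, Z), add(SZ, SSZ))))
  step 7: S(S(add(SZ, mul(add(SSZ, Z), add(SZ, SSZ)))))
  step 8: S(S(S(add(Z, mul(add(SSZ, Z), add(SZ, SSZ))))))
  step 9: S(S(S(mul(add(SSZ, Z), add(SZ, SSZ)))))
  step 10: S(S(S(mul(S(add(SZ, Z)), add(SZ, SSZ)))))
  step 11: S(S(S(add(add(SZ, SSZ), mul(add(SZ, Z), add(SZ, SSZ))))))
  step 12: S(S(S(add(S(add(Z, SSZ)), mul(add(SZ, Z), add(SZ, SSZ))))))
  step 13: S(S(S(S(add(add(Z, SSZ), mul(add(SZ, Z), add(SZ, SSZ)))))))
  step 14: S(S(S(S(add(SSZ, mul(add(SZ, Z), add(SZ, SSZ)))))))
  step 15: S(S(S(S(S(add(SZ, mul(add(SZ, Z), add(SZ, SSZ))))))))
  step 16: S(S(S(S(S(S(add(Z, mul(add(SZ, Z), add(SZ, SSZ)))))))))
  step 17: S(S(S(S(S(S(mul(add(SZ, Z), add(SZ, SSZ))))))))
  step 18: S(S(S(S(S(S(mul(S(add(Z, Z)), add(SZ, SSZ))))))))
  step 19: S(S(S(S(S(S(add(add(SZ, SSZ), mul(add(Z, Z), add(SZ, SSZ)))))))))
  step 20: S(S(S(S(S(S(add(S(add(Z, SSZ)), mul(add(Z, Z), add(SZ, SSZ)))))))))
  step 21: S(S(S(S(S(S(S(add(add(Z, SSZ), mul(add(Z, Z), add(SZ, SSZ))))))))))
  step 22: S(S(S(S(S(S(S(add(SSZ, mul(add(Z, Z), add(SZ, SSZ))))))))))
  step 23: S(S(S(S(S(S(S(S(add(SZ, mul(add(Z, Z), add(SZ, SSZ)))))))))))
  step 24: S(S(S(S(S(S(S(S(S(add(Z, mul(add(Z, Z), add(SZ, SSZ))))))))))))
  step 25: S(S(S(S(S(S(S(S(S(mul(add(Z, Z), add(SZ, SSZ)))))))))))
  step 26: S(S(S(S(S(S(S(S(S(mul(Z, add(SZ, SSZ)))))))))))
  step 27: S^9(Z)

Answer: normal form = S^9(Z)  (in 27 steps)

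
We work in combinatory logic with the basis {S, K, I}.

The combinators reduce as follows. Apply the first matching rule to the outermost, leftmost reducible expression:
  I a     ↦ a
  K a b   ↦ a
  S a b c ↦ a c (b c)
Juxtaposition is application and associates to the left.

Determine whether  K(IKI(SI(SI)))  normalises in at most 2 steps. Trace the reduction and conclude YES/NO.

Answer: YES — reaches normal form KI in 2 ≤ 2 steps

Reduction:
  start: K(IKI(SI(SI)))
  [1] K(KI(SI(SI)))
  [2] KI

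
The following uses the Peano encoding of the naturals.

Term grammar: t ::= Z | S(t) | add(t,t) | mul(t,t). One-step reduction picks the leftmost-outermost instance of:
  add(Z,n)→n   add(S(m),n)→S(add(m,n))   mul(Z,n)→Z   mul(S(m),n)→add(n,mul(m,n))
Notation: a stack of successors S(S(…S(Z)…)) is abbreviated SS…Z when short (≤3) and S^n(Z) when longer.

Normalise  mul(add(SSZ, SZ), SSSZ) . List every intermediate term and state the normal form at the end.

  start: mul(add(SSZ, SZ), SSSZ)
  step 1: mul(S(add(SZ, SZ)), SSSZ)
  step 2: add(SSSZ, mul(add(SZ, SZ), SSSZ))
  step 3: S(add(SSZ, mul(add(SZ, SZ), SSSZ)))
  step 4: S(S(add(SZ, mul(add(SZ, SZ), SSSZ))))
  step 5: S(S(S(add(Z, mul(add(SZ, SZ), SSSZ)))))
  step 6: S(S(S(mul(add(SZ, SZ), SSSZ))))
  step 7: S(S(S(mul(S(add(Z, SZ)), SSSZ))))
  step 8: S(S(S(add(SSSZ, mul(add(Z, SZ), SSSZ)))))
  step 9: S(S(S(S(add(SSZ, mul(add(Z, SZ), SSSZ))))))
  step 10: S(S(S(S(S(add(SZ, mul(add(Z, SZ), SSSZ)))))))
  step 11: S(S(S(S(S(S(add(Z, mul(add(Z, SZ), SSSZ))))))))
  step 12: S(S(S(S(S(S(mul(add(Z, SZ), SSSZ)))))))
  step 13: S(S(S(S(S(S(mul(SZ, SSSZ)))))))
  step 14: S(S(S(S(S(S(add(SSSZ, mul(Z, SSSZ))))))))
  step 15: S(S(S(S(S(S(S(add(SSZ, mul(Z, SSSZ)))))))))
  step 16: S(S(S(S(S(S(S(S(add(SZ, mul(Z, SSSZ))))))))))
  step 17: S(S(S(S(S(S(S(S(S(add(Z, mul(Z, SSSZ)))))))))))
  step 18: S(S(S(S(S(S(S(S(S(mul(Z, SSSZ))))))))))
  step 19: S^9(Z)

Answer: normal form = S^9(Z)  (in 19 steps)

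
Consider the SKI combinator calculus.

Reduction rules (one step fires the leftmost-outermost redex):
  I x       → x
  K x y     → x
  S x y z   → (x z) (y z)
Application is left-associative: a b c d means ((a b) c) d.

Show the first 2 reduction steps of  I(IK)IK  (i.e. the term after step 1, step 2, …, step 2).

  start: I(IK)IK
  step 1: IKIK
  step 2: KIK

Answer: after 2 steps: KIK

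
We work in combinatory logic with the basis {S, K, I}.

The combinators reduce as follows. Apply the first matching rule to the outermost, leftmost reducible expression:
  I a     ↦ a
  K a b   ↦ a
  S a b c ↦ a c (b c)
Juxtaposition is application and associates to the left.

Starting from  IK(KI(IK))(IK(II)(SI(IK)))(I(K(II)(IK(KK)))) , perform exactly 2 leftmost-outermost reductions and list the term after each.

  start: IK(KI(IK))(IK(II)(SI(IK)))(I(K(II)(IK(KK))))
  step 1: K(KI(IK))(IK(II)(SI(IK)))(I(K(II)(IK(KK))))
  step 2: KI(IK)(I(K(II)(IK(KK))))

Answer: after 2 steps: KI(IK)(I(K(II)(IK(KK))))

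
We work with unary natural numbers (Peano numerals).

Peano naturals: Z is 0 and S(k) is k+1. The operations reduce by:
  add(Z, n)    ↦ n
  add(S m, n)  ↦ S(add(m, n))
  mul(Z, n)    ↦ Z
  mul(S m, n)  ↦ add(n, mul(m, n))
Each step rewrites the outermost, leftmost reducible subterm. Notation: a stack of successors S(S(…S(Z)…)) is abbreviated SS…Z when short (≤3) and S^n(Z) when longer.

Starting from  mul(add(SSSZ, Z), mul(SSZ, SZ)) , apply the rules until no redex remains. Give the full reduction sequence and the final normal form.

  start: mul(add(SSSZ, Z), mul(SSZ, SZ))
  step 1: mul(S(add(SSZ, Z)), mul(SSZ, SZ))
  step 2: add(mul(SSZ, SZ), mul(add(SSZ, Z), mul(SSZ, SZ)))
  step 3: add(add(SZ, mul(SZ, SZ)), mul(add(SSZ, Z), mul(SSZ, SZ)))
  step 4: add(S(add(Z, mul(SZ, SZ))), mul(add(SSZ, Z), mul(SSZ, SZ)))
  step 5: S(add(add(Z, mul(SZ, SZ)), mul(add(SSZ, Z), mul(SSZ, SZ))))
  step 6: S(add(mul(SZ, SZ), mul(add(SSZ, Z), mul(SSZ, SZ))))
  step 7: S(add(add(SZ, mul(Z, SZ)), mul(add(SSZ, Z), mul(SSZ, SZ))))
  step 8: S(add(S(add(Z, mul(Z, SZ))), mul(add(SSZ, Z), mul(SSZ, SZ))))
  step 9: S(S(add(add(Z, mul(Z, SZ)), mul(add(SSZ, Z), mul(SSZ, SZ)))))
  step 10: S(S(add(mul(Z, SZ), mul(add(SSZ, Z), mul(SSZ, SZ)))))
  step 11: S(S(add(Z, mul(add(SSZ, Z), mul(SSZ, SZ)))))
  step 12: S(S(mul(add(SSZ, Z), mul(SSZ, SZ))))
  step 13: S(S(mul(S(add(SZ, Z)), mul(SSZ, SZ))))
  step 14: S(S(add(mul(SSZ, SZ), mul(add(SZ, Z), mul(SSZ, SZ)))))
  step 15: S(S(add(add(SZ, mul(SZ, SZ)), mul(add(SZ, Z), mul(SSZ, SZ)))))
  step 16: S(S(add(S(add(Z, mul(SZ, SZ))), mul(add(SZ, Z), mul(SSZ, SZ)))))
  step 17: S(S(S(add(add(Z, mul(SZ, SZ)), mul(add(SZ, Z), mul(SSZ, SZ))))))
  step 18: S(S(S(add(mul(SZ, SZ), mul(add(SZ, Z), mul(SSZ, SZ))))))
  step 19: S(S(S(add(add(SZ, mul(Z, SZ)), mul(add(SZ, Z), mul(SSZ, SZ))))))
  step 20: S(S(S(add(S(add(Z, mul(Z, SZ))), mul(add(SZ, Z), mul(SSZ, SZ))))))
  step 21: S(S(S(S(add(add(Z, mul(Z, SZ)), mul(add(SZ, Z), mul(SSZ, SZ)))))))
  step 22: S(S(S(S(add(mul(Z, SZ), mul(add(SZ, Z), mul(SSZ, SZ)))))))
  step 23: S(S(S(S(add(Z, mul(add(SZ, Z), mul(SSZ, SZ)))))))
  step 24: S(S(S(S(mul(add(SZ, Z), mul(SSZ, SZ))))))
  step 25: S(S(S(S(mul(S(add(Z, Z)), mul(SSZ, SZ))))))
  step 26: S(S(S(S(add(mul(SSZ, SZ), mul(add(Z, Z), mul(SSZ, SZ)))))))
  step 27: S(S(S(S(add(add(SZ, mul(SZ, SZ)), mul(add(Z, Z), mul(SSZ, SZ)))))))
  step 28: S(S(S(S(add(S(add(Z, mul(SZ, SZ))), mul(add(Z, Z), mul(SSZ, SZ)))))))
  step 29: S(S(S(S(S(add(add(Z, mul(SZ, SZ)), mul(add(Z, Z), mul(SSZ, SZ))))))))
  step 30: S(S(S(S(S(add(mul(SZ, SZ), mul(add(Z, Z), mul(SSZ, SZ))))))))
  step 31: S(S(S(S(S(add(add(SZ, mul(Z, SZ)), mul(add(Z, Z), mul(SSZ, SZ))))))))
  step 32: S(S(S(S(S(add(S(add(Z, mul(Z, SZ))), mul(add(Z, Z), mul(SSZ, SZ))))))))
  step 33: S(S(S(S(S(S(add(add(Z, mul(Z, SZ)), mul(add(Z, Z), mul(SSZ, SZ)))))))))
  step 34: S(S(S(S(S(S(add(mul(Z, SZ), mul(add(Z, Z), mul(SSZ, SZ)))))))))
  step 35: S(S(S(S(S(S(add(Z, mul(add(Z, Z), mul(SSZ, SZ)))))))))
  step 36: S(S(S(S(S(S(mul(add(Z, Z), mul(SSZ, SZ))))))))
  step 37: S(S(S(S(S(S(mul(Z, mul(SSZ, SZ))))))))
  step 38: S^6(Z)

Answer: normal form = S^6(Z)  (in 38 steps)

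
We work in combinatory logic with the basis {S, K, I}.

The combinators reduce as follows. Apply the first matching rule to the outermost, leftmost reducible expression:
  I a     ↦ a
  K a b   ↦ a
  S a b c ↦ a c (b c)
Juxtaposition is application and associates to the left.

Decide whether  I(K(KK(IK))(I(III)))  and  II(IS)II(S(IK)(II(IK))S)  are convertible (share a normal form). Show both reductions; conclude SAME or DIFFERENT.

Term A:
  start: I(K(KK(IK))(I(III)))
  [1] K(KK(IK))(I(III))
  [2] KK(IK)
  [3] K

Term B:
  start: II(IS)II(S(IK)(II(IK))S)
  [1] I(IS)II(S(IK)(II(IK))S)
  [2] ISII(S(IK)(II(IK))S)
  [3] SII(S(IK)(II(IK))S)
  [4] I(S(IK)(II(IK))S)(I(S(IK)(II(IK))S))
  [5] S(IK)(II(IK))S(I(S(IK)(II(IK))S))
  [6] IKS(II(IK)S)(I(S(IK)(II(IK))S))
  [7] KS(II(IK)S)(I(S(IK)(II(IK))S))
  [8] S(I(S(IK)(II(IK))S))
  [9] S(S(IK)(II(IK))S)
  [10] S(IKS(II(IK)S))
  [11] S(KS(II(IK)S))
  [12] SS

Answer: DIFFERENT — A ⇓ K, B ⇓ SS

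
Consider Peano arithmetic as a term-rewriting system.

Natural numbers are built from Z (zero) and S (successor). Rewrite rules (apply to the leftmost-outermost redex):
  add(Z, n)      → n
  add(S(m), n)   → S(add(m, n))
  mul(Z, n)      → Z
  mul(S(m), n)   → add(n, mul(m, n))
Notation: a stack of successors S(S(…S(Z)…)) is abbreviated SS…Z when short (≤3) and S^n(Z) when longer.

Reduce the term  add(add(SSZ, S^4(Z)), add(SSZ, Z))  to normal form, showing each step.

  start: add(add(SSZ, S^4(Z)), add(SSZ, Z))
  →1  add(S(add(SZ, S^4(Z))), add(SSZ, Z))
  →2  S(add(add(SZ, S^4(Z)), add(SSZ, Z)))
  →3  S(add(S(add(Z, S^4(Z))), add(SSZ, Z)))
  →4  S(S(add(add(Z, S^4(Z)), add(SSZ, Z))))
  →5  S(S(add(S^4(Z), add(SSZ, Z))))
  →6  S(S(S(add(SSSZ, add(SSZ, Z)))))
  →7  S(S(S(S(add(SSZ, add(SSZ, Z))))))
  →8  S(S(S(S(S(add(SZ, add(SSZ, Z)))))))
  →9  S(S(S(S(S(S(add(Z, add(SSZ, Z))))))))
  →10  S(S(S(S(S(S(add(SSZ, Z)))))))
  →11  S(S(S(S(S(S(S(add(SZ, Z))))))))
  →12  S(S(S(S(S(S(S(S(add(Z, Z)))))))))
  →13  S^8(Z)

Answer: normal form = S^8(Z)  (in 13 steps)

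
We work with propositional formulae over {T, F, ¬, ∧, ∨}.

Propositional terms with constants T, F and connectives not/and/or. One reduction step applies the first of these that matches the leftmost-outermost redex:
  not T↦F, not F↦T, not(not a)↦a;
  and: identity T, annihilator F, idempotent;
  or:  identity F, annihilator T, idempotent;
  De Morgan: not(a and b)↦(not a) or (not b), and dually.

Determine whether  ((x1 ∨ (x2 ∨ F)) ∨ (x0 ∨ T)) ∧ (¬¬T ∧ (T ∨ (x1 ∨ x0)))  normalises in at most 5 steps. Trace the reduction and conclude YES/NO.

  start: ((x1 ∨ (x2 ∨ F)) ∨ (x0 ∨ T)) ∧ (¬¬T ∧ (T ∨ (x1 ∨ x0)))
  step 1: ((x1 ∨ x2) ∨ (x0 ∨ T)) ∧ (¬¬T ∧ (T ∨ (x1 ∨ x0)))
  step 2: ((x1 ∨ x2) ∨ T) ∧ (¬¬T ∧ (T ∨ (x1 ∨ x0)))
  step 3: T ∧ (¬¬T ∧ (T ∨ (x1 ∨ x0)))
  step 4: ¬¬T ∧ (T ∨ (x1 ∨ x0))
  step 5: T ∧ (T ∨ (x1 ∨ x0))

Answer: NO — after 5 steps the term is T ∧ (T ∨ (x1 ∨ x0)), not yet normal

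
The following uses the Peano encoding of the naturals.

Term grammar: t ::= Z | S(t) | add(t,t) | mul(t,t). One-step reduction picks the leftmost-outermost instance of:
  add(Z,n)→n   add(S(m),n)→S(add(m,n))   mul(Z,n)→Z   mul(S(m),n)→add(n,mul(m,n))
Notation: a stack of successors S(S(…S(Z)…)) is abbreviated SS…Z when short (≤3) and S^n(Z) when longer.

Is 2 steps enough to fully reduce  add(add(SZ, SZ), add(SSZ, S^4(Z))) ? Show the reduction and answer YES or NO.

  start: add(add(SZ, SZ), add(SSZ, S^4(Z)))
  [1] add(S(add(Z, SZ)), add(SSZ, S^4(Z)))
  [2] S(add(add(Z, SZ), add(SSZ, S^4(Z))))

Answer: NO — after 2 steps the term is S(add(add(Z, SZ), add(SSZ, S^4(Z)))), not yet normal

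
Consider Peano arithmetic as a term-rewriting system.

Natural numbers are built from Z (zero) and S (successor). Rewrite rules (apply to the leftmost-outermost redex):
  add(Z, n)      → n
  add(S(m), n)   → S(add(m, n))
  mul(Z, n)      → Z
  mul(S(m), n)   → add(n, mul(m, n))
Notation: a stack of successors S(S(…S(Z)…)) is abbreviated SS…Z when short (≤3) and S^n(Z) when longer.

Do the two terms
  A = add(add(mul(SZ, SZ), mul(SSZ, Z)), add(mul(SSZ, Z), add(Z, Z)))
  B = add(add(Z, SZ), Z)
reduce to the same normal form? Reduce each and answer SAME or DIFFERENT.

Answer: SAME — A ⇓ SZ, B ⇓ SZ

Derivation:
Term A:
  start: add(add(mul(SZ, SZ), mul(SSZ, Z)), add(mul(SSZ, Z), add(Z, Z)))
  step 1: add(add(add(SZ, mul(Z, SZ)), mul(SSZ, Z)), add(mul(SSZ, Z), add(Z, Z)))
  step 2: add(add(S(add(Z, mul(Z, SZ))), mul(SSZ, Z)), add(mul(SSZ, Z), add(Z, Z)))
  step 3: add(S(add(add(Z, mul(Z, SZ)), mul(SSZ, Z))), add(mul(SSZ, Z), add(Z, Z)))
  step 4: S(add(add(add(Z, mul(Z, SZ)), mul(SSZ, Z)), add(mul(SSZ, Z), add(Z, Z))))
  step 5: S(add(add(mul(Z, SZ), mul(SSZ, Z)), add(mul(SSZ, Z), add(Z, Z))))
  step 6: S(add(add(Z, mul(SSZ, Z)), add(mul(SSZ, Z), add(Z, Z))))
  step 7: S(add(mul(SSZ, Z), add(mul(SSZ, Z), add(Z, Z))))
  step 8: S(add(add(Z, mul(SZ, Z)), add(mul(SSZ, Z), add(Z, Z))))
  step 9: S(add(mul(SZ, Z), add(mul(SSZ, Z), add(Z, Z))))
  step 10: S(add(add(Z, mul(Z, Z)), add(mul(SSZ, Z), add(Z, Z))))
  step 11: S(add(mul(Z, Z), add(mul(SSZ, Z), add(Z, Z))))
  step 12: S(add(Z, add(mul(SSZ, Z), add(Z, Z))))
  step 13: S(add(mul(SSZ, Z), add(Z, Z)))
  step 14: S(add(add(Z, mul(SZ, Z)), add(Z, Z)))
  step 15: S(add(mul(SZ, Z), add(Z, Z)))
  step 16: S(add(add(Z, mul(Z, Z)), add(Z, Z)))
  step 17: S(add(mul(Z, Z), add(Z, Z)))
  step 18: S(add(Z, add(Z, Z)))
  step 19: S(add(Z, Z))
  step 20: SZ

Term B:
  start: add(add(Z, SZ), Z)
  step 1: add(SZ, Z)
  step 2: S(add(Z, Z))
  step 3: SZ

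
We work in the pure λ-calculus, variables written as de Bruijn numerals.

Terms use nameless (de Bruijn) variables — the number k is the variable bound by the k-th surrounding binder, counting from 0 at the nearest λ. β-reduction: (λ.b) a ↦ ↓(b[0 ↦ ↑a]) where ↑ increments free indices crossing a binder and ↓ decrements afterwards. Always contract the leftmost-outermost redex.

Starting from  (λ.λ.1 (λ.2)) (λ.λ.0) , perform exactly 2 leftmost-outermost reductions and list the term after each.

  start: (λ.λ.1 (λ.2)) (λ.λ.0)
  [1] λ.(λ.λ.0) (λ.λ.λ.0)
  [2] λ.λ.0

Answer: after 2 steps: λ.λ.0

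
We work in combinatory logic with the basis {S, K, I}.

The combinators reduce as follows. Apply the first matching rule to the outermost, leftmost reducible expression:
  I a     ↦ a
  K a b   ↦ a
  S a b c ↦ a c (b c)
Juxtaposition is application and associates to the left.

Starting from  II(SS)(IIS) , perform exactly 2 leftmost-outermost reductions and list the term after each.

  start: II(SS)(IIS)
  step 1: I(SS)(IIS)
  step 2: SS(IIS)

Answer: after 2 steps: SS(IIS)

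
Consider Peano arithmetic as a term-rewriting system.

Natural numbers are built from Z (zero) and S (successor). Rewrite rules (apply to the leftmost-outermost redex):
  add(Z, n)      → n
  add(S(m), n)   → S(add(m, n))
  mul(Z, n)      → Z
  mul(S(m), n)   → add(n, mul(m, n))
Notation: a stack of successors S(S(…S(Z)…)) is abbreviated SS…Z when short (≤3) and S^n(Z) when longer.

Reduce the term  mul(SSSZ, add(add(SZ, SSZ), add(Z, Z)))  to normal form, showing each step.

  start: mul(SSSZ, add(add(SZ, SSZ), add(Z, Z)))
  [1] add(add(add(SZ, SSZ), add(Z, Z)), mul(SSZ, add(add(SZ, SSZ), add(Z, Z))))
  [2] add(add(S(add(Z, SSZ)), add(Z, Z)), mul(SSZ, add(add(SZ, SSZ), add(Z, Z))))
  [3] add(S(add(add(Z, SSZ), add(Z, Z))), mul(SSZ, add(add(SZ, SSZ), add(Z, Z))))
  [4] S(add(add(add(Z, SSZ), add(Z, Z)), mul(SSZ, add(add(SZ, SSZ), add(Z, Z)))))
  [5] S(add(add(SSZ, add(Z, Z)), mul(SSZ, add(add(SZ, SSZ), add(Z, Z)))))
  [6] S(add(S(add(SZ, add(Z, Z))), mul(SSZ, add(add(SZ, SSZ), add(Z, Z)))))
  [7] S(S(add(add(SZ, add(Z, Z)), mul(SSZ, add(add(SZ, SSZ), add(Z, Z))))))
  [8] S(S(add(S(add(Z, add(Z, Z))), mul(SSZ, add(add(SZ, SSZ), add(Z, Z))))))
  [9] S(S(S(add(add(Z, add(Z, Z)), mul(SSZ, add(add(SZ, SSZ), add(Z, Z)))))))
  [10] S(S(S(add(add(Z, Z), mul(SSZ, add(add(SZ, SSZ), add(Z, Z)))))))
  [11] S(S(S(add(Z, mul(SSZ, add(add(SZ, SSZ), add(Z, Z)))))))
  [12] S(S(S(mul(SSZ, add(add(SZ, SSZ), add(Z, Z))))))
  [13] S(S(S(add(add(add(SZ, SSZ), add(Z, Z)), mul(SZ, add(add(SZ, SSZ), add(Z, Z)))))))
  [14] S(S(S(add(add(S(add(Z, SSZ)), add(Z, Z)), mul(SZ, add(add(SZ, SSZ), add(Z, Z)))))))
  [15] S(S(S(add(S(add(add(Z, SSZ), add(Z, Z))), mul(SZ, add(add(SZ, SSZ), add(Z, Z)))))))
  [16] S(S(S(S(add(add(add(Z, SSZ), add(Z, Z)), mul(SZ, add(add(SZ, SSZ), add(Z, Z))))))))
  [17] S(S(S(S(add(add(SSZ, add(Z, Z)), mul(SZ, add(add(SZ, SSZ), add(Z, Z))))))))
  [18] S(S(S(S(add(S(add(SZ, add(Z, Z))), mul(SZ, add(add(SZ, SSZ), add(Z, Z))))))))
  [19] S(S(S(S(S(add(add(SZ, add(Z, Z)), mul(SZ, add(add(SZ, SSZ), add(Z, Z)))))))))
  [20] S(S(S(S(S(add(S(add(Z, add(Z, Z))), mul(SZ, add(add(SZ, SSZ), add(Z, Z)))))))))
  [21] S(S(S(S(S(S(add(add(Z, add(Z, Z)), mul(SZ, add(add(SZ, SSZ), add(Z, Z))))))))))
  [22] S(S(S(S(S(S(add(add(Z, Z), mul(SZ, add(add(SZ, SSZ), add(Z, Z))))))))))
  [23] S(S(S(S(S(S(add(Z, mul(SZ, add(add(SZ, SSZ), add(Z, Z))))))))))
  [24] S(S(S(S(S(S(mul(SZ, add(add(SZ, SSZ), add(Z, Z)))))))))
  [25] S(S(S(S(S(S(add(add(add(SZ, SSZ), add(Z, Z)), mul(Z, add(add(SZ, SSZ), add(Z, Z))))))))))
  [26] S(S(S(S(S(S(add(add(S(add(Z, SSZ)), add(Z, Z)), mul(Z, add(add(SZ, SSZ), add(Z, Z))))))))))
  [27] S(S(S(S(S(S(add(S(add(add(Z, SSZ), add(Z, Z))), mul(Z, add(add(SZ, SSZ), add(Z, Z))))))))))
  [28] S(S(S(S(S(S(S(add(add(add(Z, SSZ), add(Z, Z)), mul(Z, add(add(SZ, SSZ), add(Z, Z)))))))))))
  [29] S(S(S(S(S(S(S(add(add(SSZ, add(Z, Z)), mul(Z, add(add(SZ, SSZ), add(Z, Z)))))))))))
  [30] S(S(S(S(S(S(S(add(S(add(SZ, add(Z, Z))), mul(Z, add(add(SZ, SSZ), add(Z, Z)))))))))))
  [31] S(S(S(S(S(S(S(S(add(add(SZ, add(Z, Z)), mul(Z, add(add(SZ, SSZ), add(Z, Z))))))))))))
  [32] S(S(S(S(S(S(S(S(add(S(add(Z, add(Z, Z))), mul(Z, add(add(SZ, SSZ), add(Z, Z))))))))))))
  [33] S(S(S(S(S(S(S(S(S(add(add(Z, add(Z, Z)), mul(Z, add(add(SZ, SSZ), add(Z, Z)))))))))))))
  [34] S(S(S(S(S(S(S(S(S(add(add(Z, Z), mul(Z, add(add(SZ, SSZ), add(Z, Z)))))))))))))
  [35] S(S(S(S(S(S(S(S(S(add(Z, mul(Z, add(add(SZ, SSZ), add(Z, Z)))))))))))))
  [36] S(S(S(S(S(S(S(S(S(mul(Z, add(add(SZ, SSZ), add(Z, Z))))))))))))
  [37] S^9(Z)

Answer: normal form = S^9(Z)  (in 37 steps)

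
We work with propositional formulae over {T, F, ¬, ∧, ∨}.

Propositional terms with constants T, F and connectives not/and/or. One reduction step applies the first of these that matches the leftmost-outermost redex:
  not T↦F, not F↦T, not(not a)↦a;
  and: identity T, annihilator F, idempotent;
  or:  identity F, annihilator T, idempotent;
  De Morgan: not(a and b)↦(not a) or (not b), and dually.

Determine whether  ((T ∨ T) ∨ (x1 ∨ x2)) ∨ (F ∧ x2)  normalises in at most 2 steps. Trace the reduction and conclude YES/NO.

  start: ((T ∨ T) ∨ (x1 ∨ x2)) ∨ (F ∧ x2)
  step 1: (T ∨ (x1 ∨ x2)) ∨ (F ∧ x2)
  step 2: T ∨ (F ∧ x2)

Answer: NO — after 2 steps the term is T ∨ (F ∧ x2), not yet normal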